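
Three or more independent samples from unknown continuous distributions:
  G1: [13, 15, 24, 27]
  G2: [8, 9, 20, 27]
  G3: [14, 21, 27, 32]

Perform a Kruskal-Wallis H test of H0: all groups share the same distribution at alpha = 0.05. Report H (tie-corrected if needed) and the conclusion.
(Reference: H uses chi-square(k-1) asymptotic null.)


Step 1: Combine all N = 12 observations and assign midranks.
sorted (value, group, rank): (8,G2,1), (9,G2,2), (13,G1,3), (14,G3,4), (15,G1,5), (20,G2,6), (21,G3,7), (24,G1,8), (27,G1,10), (27,G2,10), (27,G3,10), (32,G3,12)
Step 2: Sum ranks within each group.
R_1 = 26 (n_1 = 4)
R_2 = 19 (n_2 = 4)
R_3 = 33 (n_3 = 4)
Step 3: H = 12/(N(N+1)) * sum(R_i^2/n_i) - 3(N+1)
     = 12/(12*13) * (26^2/4 + 19^2/4 + 33^2/4) - 3*13
     = 0.076923 * 531.5 - 39
     = 1.884615.
Step 4: Ties present; correction factor C = 1 - 24/(12^3 - 12) = 0.986014. Corrected H = 1.884615 / 0.986014 = 1.911348.
Step 5: Under H0, H ~ chi^2(2); p-value = 0.384553.
Step 6: alpha = 0.05. fail to reject H0.

H = 1.9113, df = 2, p = 0.384553, fail to reject H0.


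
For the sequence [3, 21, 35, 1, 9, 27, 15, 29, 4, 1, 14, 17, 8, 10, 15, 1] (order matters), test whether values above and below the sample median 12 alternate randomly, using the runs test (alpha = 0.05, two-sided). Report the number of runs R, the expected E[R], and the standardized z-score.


Step 1: Compute median = 12; label A = above, B = below.
Labels in order: BAABBAAABBAABBAB  (n_A = 8, n_B = 8)
Step 2: Count runs R = 9.
Step 3: Under H0 (random ordering), E[R] = 2*n_A*n_B/(n_A+n_B) + 1 = 2*8*8/16 + 1 = 9.0000.
        Var[R] = 2*n_A*n_B*(2*n_A*n_B - n_A - n_B) / ((n_A+n_B)^2 * (n_A+n_B-1)) = 14336/3840 = 3.7333.
        SD[R] = 1.9322.
Step 4: R = E[R], so z = 0 with no continuity correction.
Step 5: Two-sided p-value via normal approximation = 2*(1 - Phi(|z|)) = 1.000000.
Step 6: alpha = 0.05. fail to reject H0.

R = 9, z = 0.0000, p = 1.000000, fail to reject H0.


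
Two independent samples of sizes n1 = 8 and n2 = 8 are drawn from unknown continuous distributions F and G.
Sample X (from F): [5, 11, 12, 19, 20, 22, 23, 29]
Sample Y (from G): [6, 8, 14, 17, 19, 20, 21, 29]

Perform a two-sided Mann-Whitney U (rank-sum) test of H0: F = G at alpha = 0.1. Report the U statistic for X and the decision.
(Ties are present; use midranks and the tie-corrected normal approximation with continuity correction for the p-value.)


Step 1: Combine and sort all 16 observations; assign midranks.
sorted (value, group): (5,X), (6,Y), (8,Y), (11,X), (12,X), (14,Y), (17,Y), (19,X), (19,Y), (20,X), (20,Y), (21,Y), (22,X), (23,X), (29,X), (29,Y)
ranks: 5->1, 6->2, 8->3, 11->4, 12->5, 14->6, 17->7, 19->8.5, 19->8.5, 20->10.5, 20->10.5, 21->12, 22->13, 23->14, 29->15.5, 29->15.5
Step 2: Rank sum for X: R1 = 1 + 4 + 5 + 8.5 + 10.5 + 13 + 14 + 15.5 = 71.5.
Step 3: U_X = R1 - n1(n1+1)/2 = 71.5 - 8*9/2 = 71.5 - 36 = 35.5.
       U_Y = n1*n2 - U_X = 64 - 35.5 = 28.5.
Step 4: Ties are present, so use the tie-corrected normal approximation (with continuity correction) for the p-value.
Step 5: p-value = 0.752184; compare to alpha = 0.1. fail to reject H0.

U_X = 35.5, p = 0.752184, fail to reject H0 at alpha = 0.1.


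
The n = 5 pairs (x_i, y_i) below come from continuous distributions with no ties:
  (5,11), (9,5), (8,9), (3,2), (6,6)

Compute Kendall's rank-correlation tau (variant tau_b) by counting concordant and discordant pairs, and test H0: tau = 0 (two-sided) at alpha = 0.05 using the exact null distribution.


Step 1: Enumerate the 10 unordered pairs (i,j) with i<j and classify each by sign(x_j-x_i) * sign(y_j-y_i).
  (1,2):dx=+4,dy=-6->D; (1,3):dx=+3,dy=-2->D; (1,4):dx=-2,dy=-9->C; (1,5):dx=+1,dy=-5->D
  (2,3):dx=-1,dy=+4->D; (2,4):dx=-6,dy=-3->C; (2,5):dx=-3,dy=+1->D; (3,4):dx=-5,dy=-7->C
  (3,5):dx=-2,dy=-3->C; (4,5):dx=+3,dy=+4->C
Step 2: C = 5, D = 5, total pairs = 10.
Step 3: tau = (C - D)/(n(n-1)/2) = (5 - 5)/10 = 0.000000.
Step 4: Exact two-sided p-value (enumerate n! = 120 permutations of y under H0): p = 1.000000.
Step 5: alpha = 0.05. fail to reject H0.

tau_b = 0.0000 (C=5, D=5), p = 1.000000, fail to reject H0.


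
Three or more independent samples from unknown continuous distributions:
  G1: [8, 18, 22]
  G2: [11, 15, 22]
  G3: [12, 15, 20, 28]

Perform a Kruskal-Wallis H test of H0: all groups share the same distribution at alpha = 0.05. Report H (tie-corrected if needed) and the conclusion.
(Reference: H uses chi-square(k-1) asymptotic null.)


Step 1: Combine all N = 10 observations and assign midranks.
sorted (value, group, rank): (8,G1,1), (11,G2,2), (12,G3,3), (15,G2,4.5), (15,G3,4.5), (18,G1,6), (20,G3,7), (22,G1,8.5), (22,G2,8.5), (28,G3,10)
Step 2: Sum ranks within each group.
R_1 = 15.5 (n_1 = 3)
R_2 = 15 (n_2 = 3)
R_3 = 24.5 (n_3 = 4)
Step 3: H = 12/(N(N+1)) * sum(R_i^2/n_i) - 3(N+1)
     = 12/(10*11) * (15.5^2/3 + 15^2/3 + 24.5^2/4) - 3*11
     = 0.109091 * 305.146 - 33
     = 0.288636.
Step 4: Ties present; correction factor C = 1 - 12/(10^3 - 10) = 0.987879. Corrected H = 0.288636 / 0.987879 = 0.292178.
Step 5: Under H0, H ~ chi^2(2); p-value = 0.864081.
Step 6: alpha = 0.05. fail to reject H0.

H = 0.2922, df = 2, p = 0.864081, fail to reject H0.


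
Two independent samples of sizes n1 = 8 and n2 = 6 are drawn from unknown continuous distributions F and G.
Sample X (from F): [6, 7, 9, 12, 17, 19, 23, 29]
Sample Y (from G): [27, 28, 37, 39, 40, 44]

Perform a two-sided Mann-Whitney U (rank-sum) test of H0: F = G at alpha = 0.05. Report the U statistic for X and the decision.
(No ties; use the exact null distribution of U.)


Step 1: Combine and sort all 14 observations; assign midranks.
sorted (value, group): (6,X), (7,X), (9,X), (12,X), (17,X), (19,X), (23,X), (27,Y), (28,Y), (29,X), (37,Y), (39,Y), (40,Y), (44,Y)
ranks: 6->1, 7->2, 9->3, 12->4, 17->5, 19->6, 23->7, 27->8, 28->9, 29->10, 37->11, 39->12, 40->13, 44->14
Step 2: Rank sum for X: R1 = 1 + 2 + 3 + 4 + 5 + 6 + 7 + 10 = 38.
Step 3: U_X = R1 - n1(n1+1)/2 = 38 - 8*9/2 = 38 - 36 = 2.
       U_Y = n1*n2 - U_X = 48 - 2 = 46.
Step 4: No ties, so the exact null distribution of U (based on enumerating the C(14,8) = 3003 equally likely rank assignments) gives the two-sided p-value.
Step 5: p-value = 0.002664; compare to alpha = 0.05. reject H0.

U_X = 2, p = 0.002664, reject H0 at alpha = 0.05.


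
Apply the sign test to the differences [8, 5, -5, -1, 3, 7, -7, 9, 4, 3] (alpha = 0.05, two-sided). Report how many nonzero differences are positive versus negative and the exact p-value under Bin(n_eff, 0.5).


Step 1: Discard zero differences. Original n = 10; n_eff = number of nonzero differences = 10.
Nonzero differences (with sign): +8, +5, -5, -1, +3, +7, -7, +9, +4, +3
Step 2: Count signs: positive = 7, negative = 3.
Step 3: Under H0: P(positive) = 0.5, so the number of positives S ~ Bin(10, 0.5).
Step 4: Two-sided exact p-value = sum of Bin(10,0.5) probabilities at or below the observed probability = 0.343750.
Step 5: alpha = 0.05. fail to reject H0.

n_eff = 10, pos = 7, neg = 3, p = 0.343750, fail to reject H0.


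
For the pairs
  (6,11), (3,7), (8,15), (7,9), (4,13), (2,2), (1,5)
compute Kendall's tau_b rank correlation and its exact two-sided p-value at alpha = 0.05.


Step 1: Enumerate the 21 unordered pairs (i,j) with i<j and classify each by sign(x_j-x_i) * sign(y_j-y_i).
  (1,2):dx=-3,dy=-4->C; (1,3):dx=+2,dy=+4->C; (1,4):dx=+1,dy=-2->D; (1,5):dx=-2,dy=+2->D
  (1,6):dx=-4,dy=-9->C; (1,7):dx=-5,dy=-6->C; (2,3):dx=+5,dy=+8->C; (2,4):dx=+4,dy=+2->C
  (2,5):dx=+1,dy=+6->C; (2,6):dx=-1,dy=-5->C; (2,7):dx=-2,dy=-2->C; (3,4):dx=-1,dy=-6->C
  (3,5):dx=-4,dy=-2->C; (3,6):dx=-6,dy=-13->C; (3,7):dx=-7,dy=-10->C; (4,5):dx=-3,dy=+4->D
  (4,6):dx=-5,dy=-7->C; (4,7):dx=-6,dy=-4->C; (5,6):dx=-2,dy=-11->C; (5,7):dx=-3,dy=-8->C
  (6,7):dx=-1,dy=+3->D
Step 2: C = 17, D = 4, total pairs = 21.
Step 3: tau = (C - D)/(n(n-1)/2) = (17 - 4)/21 = 0.619048.
Step 4: Exact two-sided p-value (enumerate n! = 5040 permutations of y under H0): p = 0.069048.
Step 5: alpha = 0.05. fail to reject H0.

tau_b = 0.6190 (C=17, D=4), p = 0.069048, fail to reject H0.


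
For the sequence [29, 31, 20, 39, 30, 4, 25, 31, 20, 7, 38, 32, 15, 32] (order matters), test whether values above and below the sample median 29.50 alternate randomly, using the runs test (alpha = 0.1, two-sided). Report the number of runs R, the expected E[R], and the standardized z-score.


Step 1: Compute median = 29.50; label A = above, B = below.
Labels in order: BABAABBABBAABA  (n_A = 7, n_B = 7)
Step 2: Count runs R = 10.
Step 3: Under H0 (random ordering), E[R] = 2*n_A*n_B/(n_A+n_B) + 1 = 2*7*7/14 + 1 = 8.0000.
        Var[R] = 2*n_A*n_B*(2*n_A*n_B - n_A - n_B) / ((n_A+n_B)^2 * (n_A+n_B-1)) = 8232/2548 = 3.2308.
        SD[R] = 1.7974.
Step 4: Continuity-corrected z = (R - 0.5 - E[R]) / SD[R] = (10 - 0.5 - 8.0000) / 1.7974 = 0.8345.
Step 5: Two-sided p-value via normal approximation = 2*(1 - Phi(|z|)) = 0.403986.
Step 6: alpha = 0.1. fail to reject H0.

R = 10, z = 0.8345, p = 0.403986, fail to reject H0.


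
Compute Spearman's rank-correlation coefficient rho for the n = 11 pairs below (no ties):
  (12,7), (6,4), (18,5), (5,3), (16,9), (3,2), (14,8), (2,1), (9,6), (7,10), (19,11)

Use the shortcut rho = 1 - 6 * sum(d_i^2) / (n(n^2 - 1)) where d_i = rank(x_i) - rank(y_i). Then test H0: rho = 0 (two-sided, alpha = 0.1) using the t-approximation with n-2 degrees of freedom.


Step 1: Rank x and y separately (midranks; no ties here).
rank(x): 12->7, 6->4, 18->10, 5->3, 16->9, 3->2, 14->8, 2->1, 9->6, 7->5, 19->11
rank(y): 7->7, 4->4, 5->5, 3->3, 9->9, 2->2, 8->8, 1->1, 6->6, 10->10, 11->11
Step 2: d_i = R_x(i) - R_y(i); compute d_i^2.
  (7-7)^2=0, (4-4)^2=0, (10-5)^2=25, (3-3)^2=0, (9-9)^2=0, (2-2)^2=0, (8-8)^2=0, (1-1)^2=0, (6-6)^2=0, (5-10)^2=25, (11-11)^2=0
sum(d^2) = 50.
Step 3: rho = 1 - 6*50 / (11*(11^2 - 1)) = 1 - 300/1320 = 0.772727.
Step 4: Under H0, t = rho * sqrt((n-2)/(1-rho^2)) = 3.6522 ~ t(9).
Step 5: Two-sided p-value from the t-distribution with 9 df = 0.005299.
Step 6: alpha = 0.1. reject H0.

rho = 0.7727, p = 0.005299, reject H0 at alpha = 0.1.


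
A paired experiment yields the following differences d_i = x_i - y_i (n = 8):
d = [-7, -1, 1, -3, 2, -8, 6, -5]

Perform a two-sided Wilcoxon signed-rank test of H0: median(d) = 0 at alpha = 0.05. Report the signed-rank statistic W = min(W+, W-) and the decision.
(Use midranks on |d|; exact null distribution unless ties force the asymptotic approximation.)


Step 1: Drop any zero differences (none here) and take |d_i|.
|d| = [7, 1, 1, 3, 2, 8, 6, 5]
Step 2: Midrank |d_i| (ties get averaged ranks).
ranks: |7|->7, |1|->1.5, |1|->1.5, |3|->4, |2|->3, |8|->8, |6|->6, |5|->5
Step 3: Attach original signs; sum ranks with positive sign and with negative sign.
W+ = 1.5 + 3 + 6 = 10.5
W- = 7 + 1.5 + 4 + 8 + 5 = 25.5
(Check: W+ + W- = 36 should equal n(n+1)/2 = 36.)
Step 4: Test statistic W = min(W+, W-) = 10.5.
Step 5: Ties in |d|, so use the tie-corrected normal approximation.
        E[W] = n(n+1)/4 = 8*9/4 = 18.
        Tie groups: |d|=1 (t=2); sum(t^3 - t) = 6.
        Var[W] = n(n+1)(2n+1)/24 - sum(t^3-t)/48 = 1224/24 - 6/48 = 50.875.
        z = (W - E[W]) / sqrt(Var[W]) = (10.5 - 18) / 7.1327 = -1.0515.
        Two-sided p = 2*Phi(z) = 0.293029.
Step 6: alpha = 0.05. fail to reject H0.

W+ = 10.5, W- = 25.5, W = min = 10.5, p = 0.293029, fail to reject H0.


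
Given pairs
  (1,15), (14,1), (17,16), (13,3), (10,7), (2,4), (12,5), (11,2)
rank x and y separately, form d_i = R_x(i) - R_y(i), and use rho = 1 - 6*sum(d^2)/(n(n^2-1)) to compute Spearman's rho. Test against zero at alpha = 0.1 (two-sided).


Step 1: Rank x and y separately (midranks; no ties here).
rank(x): 1->1, 14->7, 17->8, 13->6, 10->3, 2->2, 12->5, 11->4
rank(y): 15->7, 1->1, 16->8, 3->3, 7->6, 4->4, 5->5, 2->2
Step 2: d_i = R_x(i) - R_y(i); compute d_i^2.
  (1-7)^2=36, (7-1)^2=36, (8-8)^2=0, (6-3)^2=9, (3-6)^2=9, (2-4)^2=4, (5-5)^2=0, (4-2)^2=4
sum(d^2) = 98.
Step 3: rho = 1 - 6*98 / (8*(8^2 - 1)) = 1 - 588/504 = -0.166667.
Step 4: Under H0, t = rho * sqrt((n-2)/(1-rho^2)) = -0.4140 ~ t(6).
Step 5: Two-sided p-value from the t-distribution with 6 df = 0.693239.
Step 6: alpha = 0.1. fail to reject H0.

rho = -0.1667, p = 0.693239, fail to reject H0 at alpha = 0.1.


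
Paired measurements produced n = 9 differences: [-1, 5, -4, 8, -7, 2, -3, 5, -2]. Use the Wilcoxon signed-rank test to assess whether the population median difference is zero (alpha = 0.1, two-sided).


Step 1: Drop any zero differences (none here) and take |d_i|.
|d| = [1, 5, 4, 8, 7, 2, 3, 5, 2]
Step 2: Midrank |d_i| (ties get averaged ranks).
ranks: |1|->1, |5|->6.5, |4|->5, |8|->9, |7|->8, |2|->2.5, |3|->4, |5|->6.5, |2|->2.5
Step 3: Attach original signs; sum ranks with positive sign and with negative sign.
W+ = 6.5 + 9 + 2.5 + 6.5 = 24.5
W- = 1 + 5 + 8 + 4 + 2.5 = 20.5
(Check: W+ + W- = 45 should equal n(n+1)/2 = 45.)
Step 4: Test statistic W = min(W+, W-) = 20.5.
Step 5: Ties in |d|, so use the tie-corrected normal approximation.
        E[W] = n(n+1)/4 = 9*10/4 = 22.5.
        Tie groups: |d|=2 (t=2), |d|=5 (t=2); sum(t^3 - t) = 12.
        Var[W] = n(n+1)(2n+1)/24 - sum(t^3-t)/48 = 1710/24 - 12/48 = 71.
        z = (W - E[W]) / sqrt(Var[W]) = (20.5 - 22.5) / 8.4261 = -0.2374.
        Two-sided p = 2*Phi(z) = 0.812380.
Step 6: alpha = 0.1. fail to reject H0.

W+ = 24.5, W- = 20.5, W = min = 20.5, p = 0.812380, fail to reject H0.


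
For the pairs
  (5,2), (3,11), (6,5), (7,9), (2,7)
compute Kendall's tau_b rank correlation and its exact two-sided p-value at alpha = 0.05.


Step 1: Enumerate the 10 unordered pairs (i,j) with i<j and classify each by sign(x_j-x_i) * sign(y_j-y_i).
  (1,2):dx=-2,dy=+9->D; (1,3):dx=+1,dy=+3->C; (1,4):dx=+2,dy=+7->C; (1,5):dx=-3,dy=+5->D
  (2,3):dx=+3,dy=-6->D; (2,4):dx=+4,dy=-2->D; (2,5):dx=-1,dy=-4->C; (3,4):dx=+1,dy=+4->C
  (3,5):dx=-4,dy=+2->D; (4,5):dx=-5,dy=-2->C
Step 2: C = 5, D = 5, total pairs = 10.
Step 3: tau = (C - D)/(n(n-1)/2) = (5 - 5)/10 = 0.000000.
Step 4: Exact two-sided p-value (enumerate n! = 120 permutations of y under H0): p = 1.000000.
Step 5: alpha = 0.05. fail to reject H0.

tau_b = 0.0000 (C=5, D=5), p = 1.000000, fail to reject H0.


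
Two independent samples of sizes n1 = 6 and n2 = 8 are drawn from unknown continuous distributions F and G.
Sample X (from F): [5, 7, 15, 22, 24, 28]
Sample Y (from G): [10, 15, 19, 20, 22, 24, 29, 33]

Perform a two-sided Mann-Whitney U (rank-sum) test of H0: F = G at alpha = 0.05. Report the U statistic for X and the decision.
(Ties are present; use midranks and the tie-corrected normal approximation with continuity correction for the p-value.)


Step 1: Combine and sort all 14 observations; assign midranks.
sorted (value, group): (5,X), (7,X), (10,Y), (15,X), (15,Y), (19,Y), (20,Y), (22,X), (22,Y), (24,X), (24,Y), (28,X), (29,Y), (33,Y)
ranks: 5->1, 7->2, 10->3, 15->4.5, 15->4.5, 19->6, 20->7, 22->8.5, 22->8.5, 24->10.5, 24->10.5, 28->12, 29->13, 33->14
Step 2: Rank sum for X: R1 = 1 + 2 + 4.5 + 8.5 + 10.5 + 12 = 38.5.
Step 3: U_X = R1 - n1(n1+1)/2 = 38.5 - 6*7/2 = 38.5 - 21 = 17.5.
       U_Y = n1*n2 - U_X = 48 - 17.5 = 30.5.
Step 4: Ties are present, so use the tie-corrected normal approximation (with continuity correction) for the p-value.
Step 5: p-value = 0.437063; compare to alpha = 0.05. fail to reject H0.

U_X = 17.5, p = 0.437063, fail to reject H0 at alpha = 0.05.


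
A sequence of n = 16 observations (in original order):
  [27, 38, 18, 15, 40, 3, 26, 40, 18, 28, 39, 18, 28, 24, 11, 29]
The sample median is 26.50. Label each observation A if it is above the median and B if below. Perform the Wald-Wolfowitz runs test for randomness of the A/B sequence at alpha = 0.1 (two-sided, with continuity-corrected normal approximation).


Step 1: Compute median = 26.50; label A = above, B = below.
Labels in order: AABBABBABAABABBA  (n_A = 8, n_B = 8)
Step 2: Count runs R = 11.
Step 3: Under H0 (random ordering), E[R] = 2*n_A*n_B/(n_A+n_B) + 1 = 2*8*8/16 + 1 = 9.0000.
        Var[R] = 2*n_A*n_B*(2*n_A*n_B - n_A - n_B) / ((n_A+n_B)^2 * (n_A+n_B-1)) = 14336/3840 = 3.7333.
        SD[R] = 1.9322.
Step 4: Continuity-corrected z = (R - 0.5 - E[R]) / SD[R] = (11 - 0.5 - 9.0000) / 1.9322 = 0.7763.
Step 5: Two-sided p-value via normal approximation = 2*(1 - Phi(|z|)) = 0.437558.
Step 6: alpha = 0.1. fail to reject H0.

R = 11, z = 0.7763, p = 0.437558, fail to reject H0.


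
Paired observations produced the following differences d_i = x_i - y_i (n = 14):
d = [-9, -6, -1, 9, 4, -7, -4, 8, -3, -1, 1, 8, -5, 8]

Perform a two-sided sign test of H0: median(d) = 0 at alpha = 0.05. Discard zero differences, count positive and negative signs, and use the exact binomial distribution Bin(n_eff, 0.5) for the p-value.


Step 1: Discard zero differences. Original n = 14; n_eff = number of nonzero differences = 14.
Nonzero differences (with sign): -9, -6, -1, +9, +4, -7, -4, +8, -3, -1, +1, +8, -5, +8
Step 2: Count signs: positive = 6, negative = 8.
Step 3: Under H0: P(positive) = 0.5, so the number of positives S ~ Bin(14, 0.5).
Step 4: Two-sided exact p-value = sum of Bin(14,0.5) probabilities at or below the observed probability = 0.790527.
Step 5: alpha = 0.05. fail to reject H0.

n_eff = 14, pos = 6, neg = 8, p = 0.790527, fail to reject H0.


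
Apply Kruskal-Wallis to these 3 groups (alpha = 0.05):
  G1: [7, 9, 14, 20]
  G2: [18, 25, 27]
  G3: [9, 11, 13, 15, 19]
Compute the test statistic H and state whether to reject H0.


Step 1: Combine all N = 12 observations and assign midranks.
sorted (value, group, rank): (7,G1,1), (9,G1,2.5), (9,G3,2.5), (11,G3,4), (13,G3,5), (14,G1,6), (15,G3,7), (18,G2,8), (19,G3,9), (20,G1,10), (25,G2,11), (27,G2,12)
Step 2: Sum ranks within each group.
R_1 = 19.5 (n_1 = 4)
R_2 = 31 (n_2 = 3)
R_3 = 27.5 (n_3 = 5)
Step 3: H = 12/(N(N+1)) * sum(R_i^2/n_i) - 3(N+1)
     = 12/(12*13) * (19.5^2/4 + 31^2/3 + 27.5^2/5) - 3*13
     = 0.076923 * 566.646 - 39
     = 4.588141.
Step 4: Ties present; correction factor C = 1 - 6/(12^3 - 12) = 0.996503. Corrected H = 4.588141 / 0.996503 = 4.604240.
Step 5: Under H0, H ~ chi^2(2); p-value = 0.100047.
Step 6: alpha = 0.05. fail to reject H0.

H = 4.6042, df = 2, p = 0.100047, fail to reject H0.


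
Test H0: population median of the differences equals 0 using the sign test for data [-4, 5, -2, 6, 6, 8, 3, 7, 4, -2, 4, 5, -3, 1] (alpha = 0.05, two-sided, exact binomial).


Step 1: Discard zero differences. Original n = 14; n_eff = number of nonzero differences = 14.
Nonzero differences (with sign): -4, +5, -2, +6, +6, +8, +3, +7, +4, -2, +4, +5, -3, +1
Step 2: Count signs: positive = 10, negative = 4.
Step 3: Under H0: P(positive) = 0.5, so the number of positives S ~ Bin(14, 0.5).
Step 4: Two-sided exact p-value = sum of Bin(14,0.5) probabilities at or below the observed probability = 0.179565.
Step 5: alpha = 0.05. fail to reject H0.

n_eff = 14, pos = 10, neg = 4, p = 0.179565, fail to reject H0.


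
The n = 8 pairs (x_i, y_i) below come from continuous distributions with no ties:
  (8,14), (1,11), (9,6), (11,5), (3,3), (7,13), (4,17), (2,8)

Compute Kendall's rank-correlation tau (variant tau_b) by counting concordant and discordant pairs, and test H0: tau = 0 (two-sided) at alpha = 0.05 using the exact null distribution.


Step 1: Enumerate the 28 unordered pairs (i,j) with i<j and classify each by sign(x_j-x_i) * sign(y_j-y_i).
  (1,2):dx=-7,dy=-3->C; (1,3):dx=+1,dy=-8->D; (1,4):dx=+3,dy=-9->D; (1,5):dx=-5,dy=-11->C
  (1,6):dx=-1,dy=-1->C; (1,7):dx=-4,dy=+3->D; (1,8):dx=-6,dy=-6->C; (2,3):dx=+8,dy=-5->D
  (2,4):dx=+10,dy=-6->D; (2,5):dx=+2,dy=-8->D; (2,6):dx=+6,dy=+2->C; (2,7):dx=+3,dy=+6->C
  (2,8):dx=+1,dy=-3->D; (3,4):dx=+2,dy=-1->D; (3,5):dx=-6,dy=-3->C; (3,6):dx=-2,dy=+7->D
  (3,7):dx=-5,dy=+11->D; (3,8):dx=-7,dy=+2->D; (4,5):dx=-8,dy=-2->C; (4,6):dx=-4,dy=+8->D
  (4,7):dx=-7,dy=+12->D; (4,8):dx=-9,dy=+3->D; (5,6):dx=+4,dy=+10->C; (5,7):dx=+1,dy=+14->C
  (5,8):dx=-1,dy=+5->D; (6,7):dx=-3,dy=+4->D; (6,8):dx=-5,dy=-5->C; (7,8):dx=-2,dy=-9->C
Step 2: C = 12, D = 16, total pairs = 28.
Step 3: tau = (C - D)/(n(n-1)/2) = (12 - 16)/28 = -0.142857.
Step 4: Exact two-sided p-value (enumerate n! = 40320 permutations of y under H0): p = 0.719544.
Step 5: alpha = 0.05. fail to reject H0.

tau_b = -0.1429 (C=12, D=16), p = 0.719544, fail to reject H0.


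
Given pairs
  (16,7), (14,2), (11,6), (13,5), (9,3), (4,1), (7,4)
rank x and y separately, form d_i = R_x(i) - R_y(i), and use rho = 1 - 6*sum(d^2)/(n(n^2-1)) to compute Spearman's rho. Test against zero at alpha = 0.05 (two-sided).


Step 1: Rank x and y separately (midranks; no ties here).
rank(x): 16->7, 14->6, 11->4, 13->5, 9->3, 4->1, 7->2
rank(y): 7->7, 2->2, 6->6, 5->5, 3->3, 1->1, 4->4
Step 2: d_i = R_x(i) - R_y(i); compute d_i^2.
  (7-7)^2=0, (6-2)^2=16, (4-6)^2=4, (5-5)^2=0, (3-3)^2=0, (1-1)^2=0, (2-4)^2=4
sum(d^2) = 24.
Step 3: rho = 1 - 6*24 / (7*(7^2 - 1)) = 1 - 144/336 = 0.571429.
Step 4: Under H0, t = rho * sqrt((n-2)/(1-rho^2)) = 1.5570 ~ t(5).
Step 5: Two-sided p-value from the t-distribution with 5 df = 0.180202.
Step 6: alpha = 0.05. fail to reject H0.

rho = 0.5714, p = 0.180202, fail to reject H0 at alpha = 0.05.


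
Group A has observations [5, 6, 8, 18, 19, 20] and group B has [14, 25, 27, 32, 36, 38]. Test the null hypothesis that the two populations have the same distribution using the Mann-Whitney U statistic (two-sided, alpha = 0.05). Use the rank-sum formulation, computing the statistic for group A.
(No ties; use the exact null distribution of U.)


Step 1: Combine and sort all 12 observations; assign midranks.
sorted (value, group): (5,X), (6,X), (8,X), (14,Y), (18,X), (19,X), (20,X), (25,Y), (27,Y), (32,Y), (36,Y), (38,Y)
ranks: 5->1, 6->2, 8->3, 14->4, 18->5, 19->6, 20->7, 25->8, 27->9, 32->10, 36->11, 38->12
Step 2: Rank sum for X: R1 = 1 + 2 + 3 + 5 + 6 + 7 = 24.
Step 3: U_X = R1 - n1(n1+1)/2 = 24 - 6*7/2 = 24 - 21 = 3.
       U_Y = n1*n2 - U_X = 36 - 3 = 33.
Step 4: No ties, so the exact null distribution of U (based on enumerating the C(12,6) = 924 equally likely rank assignments) gives the two-sided p-value.
Step 5: p-value = 0.015152; compare to alpha = 0.05. reject H0.

U_X = 3, p = 0.015152, reject H0 at alpha = 0.05.


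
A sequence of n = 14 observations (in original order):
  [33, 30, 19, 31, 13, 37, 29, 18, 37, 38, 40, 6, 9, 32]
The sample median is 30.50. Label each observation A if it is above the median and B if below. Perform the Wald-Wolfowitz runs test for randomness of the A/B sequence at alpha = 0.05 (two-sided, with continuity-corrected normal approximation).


Step 1: Compute median = 30.50; label A = above, B = below.
Labels in order: ABBABABBAAABBA  (n_A = 7, n_B = 7)
Step 2: Count runs R = 9.
Step 3: Under H0 (random ordering), E[R] = 2*n_A*n_B/(n_A+n_B) + 1 = 2*7*7/14 + 1 = 8.0000.
        Var[R] = 2*n_A*n_B*(2*n_A*n_B - n_A - n_B) / ((n_A+n_B)^2 * (n_A+n_B-1)) = 8232/2548 = 3.2308.
        SD[R] = 1.7974.
Step 4: Continuity-corrected z = (R - 0.5 - E[R]) / SD[R] = (9 - 0.5 - 8.0000) / 1.7974 = 0.2782.
Step 5: Two-sided p-value via normal approximation = 2*(1 - Phi(|z|)) = 0.780879.
Step 6: alpha = 0.05. fail to reject H0.

R = 9, z = 0.2782, p = 0.780879, fail to reject H0.


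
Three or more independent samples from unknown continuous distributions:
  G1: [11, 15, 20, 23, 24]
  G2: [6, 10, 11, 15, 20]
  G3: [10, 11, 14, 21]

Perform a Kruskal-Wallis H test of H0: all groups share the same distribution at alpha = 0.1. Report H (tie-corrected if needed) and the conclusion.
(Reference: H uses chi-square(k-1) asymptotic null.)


Step 1: Combine all N = 14 observations and assign midranks.
sorted (value, group, rank): (6,G2,1), (10,G2,2.5), (10,G3,2.5), (11,G1,5), (11,G2,5), (11,G3,5), (14,G3,7), (15,G1,8.5), (15,G2,8.5), (20,G1,10.5), (20,G2,10.5), (21,G3,12), (23,G1,13), (24,G1,14)
Step 2: Sum ranks within each group.
R_1 = 51 (n_1 = 5)
R_2 = 27.5 (n_2 = 5)
R_3 = 26.5 (n_3 = 4)
Step 3: H = 12/(N(N+1)) * sum(R_i^2/n_i) - 3(N+1)
     = 12/(14*15) * (51^2/5 + 27.5^2/5 + 26.5^2/4) - 3*15
     = 0.057143 * 847.013 - 45
     = 3.400714.
Step 4: Ties present; correction factor C = 1 - 42/(14^3 - 14) = 0.984615. Corrected H = 3.400714 / 0.984615 = 3.453850.
Step 5: Under H0, H ~ chi^2(2); p-value = 0.177830.
Step 6: alpha = 0.1. fail to reject H0.

H = 3.4539, df = 2, p = 0.177830, fail to reject H0.


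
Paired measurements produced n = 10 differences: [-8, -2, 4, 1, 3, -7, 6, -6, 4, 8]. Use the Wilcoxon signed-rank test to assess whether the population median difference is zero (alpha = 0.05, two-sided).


Step 1: Drop any zero differences (none here) and take |d_i|.
|d| = [8, 2, 4, 1, 3, 7, 6, 6, 4, 8]
Step 2: Midrank |d_i| (ties get averaged ranks).
ranks: |8|->9.5, |2|->2, |4|->4.5, |1|->1, |3|->3, |7|->8, |6|->6.5, |6|->6.5, |4|->4.5, |8|->9.5
Step 3: Attach original signs; sum ranks with positive sign and with negative sign.
W+ = 4.5 + 1 + 3 + 6.5 + 4.5 + 9.5 = 29
W- = 9.5 + 2 + 8 + 6.5 = 26
(Check: W+ + W- = 55 should equal n(n+1)/2 = 55.)
Step 4: Test statistic W = min(W+, W-) = 26.
Step 5: Ties in |d|, so use the tie-corrected normal approximation.
        E[W] = n(n+1)/4 = 10*11/4 = 27.5.
        Tie groups: |d|=4 (t=2), |d|=6 (t=2), |d|=8 (t=2); sum(t^3 - t) = 18.
        Var[W] = n(n+1)(2n+1)/24 - sum(t^3-t)/48 = 2310/24 - 18/48 = 95.875.
        z = (W - E[W]) / sqrt(Var[W]) = (26 - 27.5) / 9.7916 = -0.1532.
        Two-sided p = 2*Phi(z) = 0.878246.
Step 6: alpha = 0.05. fail to reject H0.

W+ = 29, W- = 26, W = min = 26, p = 0.878246, fail to reject H0.


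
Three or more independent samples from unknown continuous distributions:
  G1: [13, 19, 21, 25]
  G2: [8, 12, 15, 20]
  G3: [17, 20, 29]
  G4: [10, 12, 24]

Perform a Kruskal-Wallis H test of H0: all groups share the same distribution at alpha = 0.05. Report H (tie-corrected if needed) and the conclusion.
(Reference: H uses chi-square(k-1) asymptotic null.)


Step 1: Combine all N = 14 observations and assign midranks.
sorted (value, group, rank): (8,G2,1), (10,G4,2), (12,G2,3.5), (12,G4,3.5), (13,G1,5), (15,G2,6), (17,G3,7), (19,G1,8), (20,G2,9.5), (20,G3,9.5), (21,G1,11), (24,G4,12), (25,G1,13), (29,G3,14)
Step 2: Sum ranks within each group.
R_1 = 37 (n_1 = 4)
R_2 = 20 (n_2 = 4)
R_3 = 30.5 (n_3 = 3)
R_4 = 17.5 (n_4 = 3)
Step 3: H = 12/(N(N+1)) * sum(R_i^2/n_i) - 3(N+1)
     = 12/(14*15) * (37^2/4 + 20^2/4 + 30.5^2/3 + 17.5^2/3) - 3*15
     = 0.057143 * 854.417 - 45
     = 3.823810.
Step 4: Ties present; correction factor C = 1 - 12/(14^3 - 14) = 0.995604. Corrected H = 3.823810 / 0.995604 = 3.840692.
Step 5: Under H0, H ~ chi^2(3); p-value = 0.279188.
Step 6: alpha = 0.05. fail to reject H0.

H = 3.8407, df = 3, p = 0.279188, fail to reject H0.


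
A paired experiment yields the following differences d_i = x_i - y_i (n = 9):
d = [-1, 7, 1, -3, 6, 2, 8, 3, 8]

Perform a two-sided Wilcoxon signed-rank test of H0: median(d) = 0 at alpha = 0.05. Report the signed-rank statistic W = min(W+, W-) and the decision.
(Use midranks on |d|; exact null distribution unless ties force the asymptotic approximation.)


Step 1: Drop any zero differences (none here) and take |d_i|.
|d| = [1, 7, 1, 3, 6, 2, 8, 3, 8]
Step 2: Midrank |d_i| (ties get averaged ranks).
ranks: |1|->1.5, |7|->7, |1|->1.5, |3|->4.5, |6|->6, |2|->3, |8|->8.5, |3|->4.5, |8|->8.5
Step 3: Attach original signs; sum ranks with positive sign and with negative sign.
W+ = 7 + 1.5 + 6 + 3 + 8.5 + 4.5 + 8.5 = 39
W- = 1.5 + 4.5 = 6
(Check: W+ + W- = 45 should equal n(n+1)/2 = 45.)
Step 4: Test statistic W = min(W+, W-) = 6.
Step 5: Ties in |d|, so use the tie-corrected normal approximation.
        E[W] = n(n+1)/4 = 9*10/4 = 22.5.
        Tie groups: |d|=1 (t=2), |d|=3 (t=2), |d|=8 (t=2); sum(t^3 - t) = 18.
        Var[W] = n(n+1)(2n+1)/24 - sum(t^3-t)/48 = 1710/24 - 18/48 = 70.875.
        z = (W - E[W]) / sqrt(Var[W]) = (6 - 22.5) / 8.4187 = -1.9599.
        Two-sided p = 2*Phi(z) = 0.050006.
Step 6: alpha = 0.05. fail to reject H0.

W+ = 39, W- = 6, W = min = 6, p = 0.050006, fail to reject H0.


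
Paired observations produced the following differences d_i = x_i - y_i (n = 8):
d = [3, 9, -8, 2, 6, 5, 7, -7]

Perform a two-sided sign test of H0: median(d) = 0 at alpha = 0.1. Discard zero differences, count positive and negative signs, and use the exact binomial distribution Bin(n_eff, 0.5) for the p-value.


Step 1: Discard zero differences. Original n = 8; n_eff = number of nonzero differences = 8.
Nonzero differences (with sign): +3, +9, -8, +2, +6, +5, +7, -7
Step 2: Count signs: positive = 6, negative = 2.
Step 3: Under H0: P(positive) = 0.5, so the number of positives S ~ Bin(8, 0.5).
Step 4: Two-sided exact p-value = sum of Bin(8,0.5) probabilities at or below the observed probability = 0.289062.
Step 5: alpha = 0.1. fail to reject H0.

n_eff = 8, pos = 6, neg = 2, p = 0.289062, fail to reject H0.


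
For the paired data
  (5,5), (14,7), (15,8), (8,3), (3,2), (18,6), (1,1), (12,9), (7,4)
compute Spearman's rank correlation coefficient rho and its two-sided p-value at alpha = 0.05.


Step 1: Rank x and y separately (midranks; no ties here).
rank(x): 5->3, 14->7, 15->8, 8->5, 3->2, 18->9, 1->1, 12->6, 7->4
rank(y): 5->5, 7->7, 8->8, 3->3, 2->2, 6->6, 1->1, 9->9, 4->4
Step 2: d_i = R_x(i) - R_y(i); compute d_i^2.
  (3-5)^2=4, (7-7)^2=0, (8-8)^2=0, (5-3)^2=4, (2-2)^2=0, (9-6)^2=9, (1-1)^2=0, (6-9)^2=9, (4-4)^2=0
sum(d^2) = 26.
Step 3: rho = 1 - 6*26 / (9*(9^2 - 1)) = 1 - 156/720 = 0.783333.
Step 4: Under H0, t = rho * sqrt((n-2)/(1-rho^2)) = 3.3341 ~ t(7).
Step 5: Two-sided p-value from the t-distribution with 7 df = 0.012520.
Step 6: alpha = 0.05. reject H0.

rho = 0.7833, p = 0.012520, reject H0 at alpha = 0.05.


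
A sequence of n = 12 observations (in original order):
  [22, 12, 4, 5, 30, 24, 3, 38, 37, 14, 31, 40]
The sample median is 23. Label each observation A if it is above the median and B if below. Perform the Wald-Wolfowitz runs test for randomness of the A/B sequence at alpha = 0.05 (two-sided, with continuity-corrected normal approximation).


Step 1: Compute median = 23; label A = above, B = below.
Labels in order: BBBBAABAABAA  (n_A = 6, n_B = 6)
Step 2: Count runs R = 6.
Step 3: Under H0 (random ordering), E[R] = 2*n_A*n_B/(n_A+n_B) + 1 = 2*6*6/12 + 1 = 7.0000.
        Var[R] = 2*n_A*n_B*(2*n_A*n_B - n_A - n_B) / ((n_A+n_B)^2 * (n_A+n_B-1)) = 4320/1584 = 2.7273.
        SD[R] = 1.6514.
Step 4: Continuity-corrected z = (R + 0.5 - E[R]) / SD[R] = (6 + 0.5 - 7.0000) / 1.6514 = -0.3028.
Step 5: Two-sided p-value via normal approximation = 2*(1 - Phi(|z|)) = 0.762069.
Step 6: alpha = 0.05. fail to reject H0.

R = 6, z = -0.3028, p = 0.762069, fail to reject H0.


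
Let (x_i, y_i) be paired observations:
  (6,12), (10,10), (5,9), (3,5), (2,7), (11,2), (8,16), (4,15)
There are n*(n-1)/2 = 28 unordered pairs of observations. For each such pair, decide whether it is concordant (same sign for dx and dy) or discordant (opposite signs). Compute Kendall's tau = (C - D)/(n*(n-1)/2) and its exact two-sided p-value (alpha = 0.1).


Step 1: Enumerate the 28 unordered pairs (i,j) with i<j and classify each by sign(x_j-x_i) * sign(y_j-y_i).
  (1,2):dx=+4,dy=-2->D; (1,3):dx=-1,dy=-3->C; (1,4):dx=-3,dy=-7->C; (1,5):dx=-4,dy=-5->C
  (1,6):dx=+5,dy=-10->D; (1,7):dx=+2,dy=+4->C; (1,8):dx=-2,dy=+3->D; (2,3):dx=-5,dy=-1->C
  (2,4):dx=-7,dy=-5->C; (2,5):dx=-8,dy=-3->C; (2,6):dx=+1,dy=-8->D; (2,7):dx=-2,dy=+6->D
  (2,8):dx=-6,dy=+5->D; (3,4):dx=-2,dy=-4->C; (3,5):dx=-3,dy=-2->C; (3,6):dx=+6,dy=-7->D
  (3,7):dx=+3,dy=+7->C; (3,8):dx=-1,dy=+6->D; (4,5):dx=-1,dy=+2->D; (4,6):dx=+8,dy=-3->D
  (4,7):dx=+5,dy=+11->C; (4,8):dx=+1,dy=+10->C; (5,6):dx=+9,dy=-5->D; (5,7):dx=+6,dy=+9->C
  (5,8):dx=+2,dy=+8->C; (6,7):dx=-3,dy=+14->D; (6,8):dx=-7,dy=+13->D; (7,8):dx=-4,dy=-1->C
Step 2: C = 15, D = 13, total pairs = 28.
Step 3: tau = (C - D)/(n(n-1)/2) = (15 - 13)/28 = 0.071429.
Step 4: Exact two-sided p-value (enumerate n! = 40320 permutations of y under H0): p = 0.904861.
Step 5: alpha = 0.1. fail to reject H0.

tau_b = 0.0714 (C=15, D=13), p = 0.904861, fail to reject H0.


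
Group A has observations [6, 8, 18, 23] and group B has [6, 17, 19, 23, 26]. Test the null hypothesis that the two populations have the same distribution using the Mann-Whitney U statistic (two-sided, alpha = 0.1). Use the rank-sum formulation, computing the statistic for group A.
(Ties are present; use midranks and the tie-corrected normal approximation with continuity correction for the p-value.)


Step 1: Combine and sort all 9 observations; assign midranks.
sorted (value, group): (6,X), (6,Y), (8,X), (17,Y), (18,X), (19,Y), (23,X), (23,Y), (26,Y)
ranks: 6->1.5, 6->1.5, 8->3, 17->4, 18->5, 19->6, 23->7.5, 23->7.5, 26->9
Step 2: Rank sum for X: R1 = 1.5 + 3 + 5 + 7.5 = 17.
Step 3: U_X = R1 - n1(n1+1)/2 = 17 - 4*5/2 = 17 - 10 = 7.
       U_Y = n1*n2 - U_X = 20 - 7 = 13.
Step 4: Ties are present, so use the tie-corrected normal approximation (with continuity correction) for the p-value.
Step 5: p-value = 0.536878; compare to alpha = 0.1. fail to reject H0.

U_X = 7, p = 0.536878, fail to reject H0 at alpha = 0.1.


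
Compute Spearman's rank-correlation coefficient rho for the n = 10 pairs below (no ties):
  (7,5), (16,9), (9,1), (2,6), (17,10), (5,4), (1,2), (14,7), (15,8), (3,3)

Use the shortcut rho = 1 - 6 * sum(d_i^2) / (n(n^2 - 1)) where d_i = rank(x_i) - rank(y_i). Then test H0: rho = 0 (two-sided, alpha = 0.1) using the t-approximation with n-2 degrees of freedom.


Step 1: Rank x and y separately (midranks; no ties here).
rank(x): 7->5, 16->9, 9->6, 2->2, 17->10, 5->4, 1->1, 14->7, 15->8, 3->3
rank(y): 5->5, 9->9, 1->1, 6->6, 10->10, 4->4, 2->2, 7->7, 8->8, 3->3
Step 2: d_i = R_x(i) - R_y(i); compute d_i^2.
  (5-5)^2=0, (9-9)^2=0, (6-1)^2=25, (2-6)^2=16, (10-10)^2=0, (4-4)^2=0, (1-2)^2=1, (7-7)^2=0, (8-8)^2=0, (3-3)^2=0
sum(d^2) = 42.
Step 3: rho = 1 - 6*42 / (10*(10^2 - 1)) = 1 - 252/990 = 0.745455.
Step 4: Under H0, t = rho * sqrt((n-2)/(1-rho^2)) = 3.1632 ~ t(8).
Step 5: Two-sided p-value from the t-distribution with 8 df = 0.013330.
Step 6: alpha = 0.1. reject H0.

rho = 0.7455, p = 0.013330, reject H0 at alpha = 0.1.


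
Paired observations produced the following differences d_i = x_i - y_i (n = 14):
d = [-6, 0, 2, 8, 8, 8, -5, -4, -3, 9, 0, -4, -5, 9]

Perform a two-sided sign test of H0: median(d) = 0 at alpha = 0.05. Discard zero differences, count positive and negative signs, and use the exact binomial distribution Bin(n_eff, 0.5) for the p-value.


Step 1: Discard zero differences. Original n = 14; n_eff = number of nonzero differences = 12.
Nonzero differences (with sign): -6, +2, +8, +8, +8, -5, -4, -3, +9, -4, -5, +9
Step 2: Count signs: positive = 6, negative = 6.
Step 3: Under H0: P(positive) = 0.5, so the number of positives S ~ Bin(12, 0.5).
Step 4: Two-sided exact p-value = sum of Bin(12,0.5) probabilities at or below the observed probability = 1.000000.
Step 5: alpha = 0.05. fail to reject H0.

n_eff = 12, pos = 6, neg = 6, p = 1.000000, fail to reject H0.


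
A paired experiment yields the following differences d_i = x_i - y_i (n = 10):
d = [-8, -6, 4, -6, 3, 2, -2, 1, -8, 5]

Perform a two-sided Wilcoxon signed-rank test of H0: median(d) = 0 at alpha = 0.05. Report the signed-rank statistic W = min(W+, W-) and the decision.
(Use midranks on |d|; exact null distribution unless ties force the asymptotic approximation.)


Step 1: Drop any zero differences (none here) and take |d_i|.
|d| = [8, 6, 4, 6, 3, 2, 2, 1, 8, 5]
Step 2: Midrank |d_i| (ties get averaged ranks).
ranks: |8|->9.5, |6|->7.5, |4|->5, |6|->7.5, |3|->4, |2|->2.5, |2|->2.5, |1|->1, |8|->9.5, |5|->6
Step 3: Attach original signs; sum ranks with positive sign and with negative sign.
W+ = 5 + 4 + 2.5 + 1 + 6 = 18.5
W- = 9.5 + 7.5 + 7.5 + 2.5 + 9.5 = 36.5
(Check: W+ + W- = 55 should equal n(n+1)/2 = 55.)
Step 4: Test statistic W = min(W+, W-) = 18.5.
Step 5: Ties in |d|, so use the tie-corrected normal approximation.
        E[W] = n(n+1)/4 = 10*11/4 = 27.5.
        Tie groups: |d|=2 (t=2), |d|=6 (t=2), |d|=8 (t=2); sum(t^3 - t) = 18.
        Var[W] = n(n+1)(2n+1)/24 - sum(t^3-t)/48 = 2310/24 - 18/48 = 95.875.
        z = (W - E[W]) / sqrt(Var[W]) = (18.5 - 27.5) / 9.7916 = -0.9192.
        Two-sided p = 2*Phi(z) = 0.358013.
Step 6: alpha = 0.05. fail to reject H0.

W+ = 18.5, W- = 36.5, W = min = 18.5, p = 0.358013, fail to reject H0.


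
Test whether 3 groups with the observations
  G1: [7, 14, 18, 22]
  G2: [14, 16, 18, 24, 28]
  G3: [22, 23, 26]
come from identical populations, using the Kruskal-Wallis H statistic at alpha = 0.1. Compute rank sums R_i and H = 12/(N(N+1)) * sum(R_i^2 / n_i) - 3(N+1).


Step 1: Combine all N = 12 observations and assign midranks.
sorted (value, group, rank): (7,G1,1), (14,G1,2.5), (14,G2,2.5), (16,G2,4), (18,G1,5.5), (18,G2,5.5), (22,G1,7.5), (22,G3,7.5), (23,G3,9), (24,G2,10), (26,G3,11), (28,G2,12)
Step 2: Sum ranks within each group.
R_1 = 16.5 (n_1 = 4)
R_2 = 34 (n_2 = 5)
R_3 = 27.5 (n_3 = 3)
Step 3: H = 12/(N(N+1)) * sum(R_i^2/n_i) - 3(N+1)
     = 12/(12*13) * (16.5^2/4 + 34^2/5 + 27.5^2/3) - 3*13
     = 0.076923 * 551.346 - 39
     = 3.411218.
Step 4: Ties present; correction factor C = 1 - 18/(12^3 - 12) = 0.989510. Corrected H = 3.411218 / 0.989510 = 3.447379.
Step 5: Under H0, H ~ chi^2(2); p-value = 0.178407.
Step 6: alpha = 0.1. fail to reject H0.

H = 3.4474, df = 2, p = 0.178407, fail to reject H0.


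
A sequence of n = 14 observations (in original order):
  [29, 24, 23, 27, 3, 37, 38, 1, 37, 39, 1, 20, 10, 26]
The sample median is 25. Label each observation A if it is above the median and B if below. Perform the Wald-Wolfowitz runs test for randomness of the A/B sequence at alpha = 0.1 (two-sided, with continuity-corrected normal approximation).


Step 1: Compute median = 25; label A = above, B = below.
Labels in order: ABBABAABAABBBA  (n_A = 7, n_B = 7)
Step 2: Count runs R = 9.
Step 3: Under H0 (random ordering), E[R] = 2*n_A*n_B/(n_A+n_B) + 1 = 2*7*7/14 + 1 = 8.0000.
        Var[R] = 2*n_A*n_B*(2*n_A*n_B - n_A - n_B) / ((n_A+n_B)^2 * (n_A+n_B-1)) = 8232/2548 = 3.2308.
        SD[R] = 1.7974.
Step 4: Continuity-corrected z = (R - 0.5 - E[R]) / SD[R] = (9 - 0.5 - 8.0000) / 1.7974 = 0.2782.
Step 5: Two-sided p-value via normal approximation = 2*(1 - Phi(|z|)) = 0.780879.
Step 6: alpha = 0.1. fail to reject H0.

R = 9, z = 0.2782, p = 0.780879, fail to reject H0.


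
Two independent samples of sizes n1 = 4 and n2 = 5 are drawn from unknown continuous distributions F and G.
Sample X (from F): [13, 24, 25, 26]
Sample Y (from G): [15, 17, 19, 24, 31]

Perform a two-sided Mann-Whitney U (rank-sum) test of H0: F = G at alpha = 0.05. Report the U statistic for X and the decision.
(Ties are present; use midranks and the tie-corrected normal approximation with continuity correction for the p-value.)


Step 1: Combine and sort all 9 observations; assign midranks.
sorted (value, group): (13,X), (15,Y), (17,Y), (19,Y), (24,X), (24,Y), (25,X), (26,X), (31,Y)
ranks: 13->1, 15->2, 17->3, 19->4, 24->5.5, 24->5.5, 25->7, 26->8, 31->9
Step 2: Rank sum for X: R1 = 1 + 5.5 + 7 + 8 = 21.5.
Step 3: U_X = R1 - n1(n1+1)/2 = 21.5 - 4*5/2 = 21.5 - 10 = 11.5.
       U_Y = n1*n2 - U_X = 20 - 11.5 = 8.5.
Step 4: Ties are present, so use the tie-corrected normal approximation (with continuity correction) for the p-value.
Step 5: p-value = 0.805701; compare to alpha = 0.05. fail to reject H0.

U_X = 11.5, p = 0.805701, fail to reject H0 at alpha = 0.05.


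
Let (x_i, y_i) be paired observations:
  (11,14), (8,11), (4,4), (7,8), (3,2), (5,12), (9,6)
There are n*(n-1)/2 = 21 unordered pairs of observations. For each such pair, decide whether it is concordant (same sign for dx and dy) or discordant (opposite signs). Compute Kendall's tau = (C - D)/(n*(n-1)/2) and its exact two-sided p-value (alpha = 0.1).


Step 1: Enumerate the 21 unordered pairs (i,j) with i<j and classify each by sign(x_j-x_i) * sign(y_j-y_i).
  (1,2):dx=-3,dy=-3->C; (1,3):dx=-7,dy=-10->C; (1,4):dx=-4,dy=-6->C; (1,5):dx=-8,dy=-12->C
  (1,6):dx=-6,dy=-2->C; (1,7):dx=-2,dy=-8->C; (2,3):dx=-4,dy=-7->C; (2,4):dx=-1,dy=-3->C
  (2,5):dx=-5,dy=-9->C; (2,6):dx=-3,dy=+1->D; (2,7):dx=+1,dy=-5->D; (3,4):dx=+3,dy=+4->C
  (3,5):dx=-1,dy=-2->C; (3,6):dx=+1,dy=+8->C; (3,7):dx=+5,dy=+2->C; (4,5):dx=-4,dy=-6->C
  (4,6):dx=-2,dy=+4->D; (4,7):dx=+2,dy=-2->D; (5,6):dx=+2,dy=+10->C; (5,7):dx=+6,dy=+4->C
  (6,7):dx=+4,dy=-6->D
Step 2: C = 16, D = 5, total pairs = 21.
Step 3: tau = (C - D)/(n(n-1)/2) = (16 - 5)/21 = 0.523810.
Step 4: Exact two-sided p-value (enumerate n! = 5040 permutations of y under H0): p = 0.136111.
Step 5: alpha = 0.1. fail to reject H0.

tau_b = 0.5238 (C=16, D=5), p = 0.136111, fail to reject H0.
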